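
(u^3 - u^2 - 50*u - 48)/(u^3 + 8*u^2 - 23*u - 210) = (u^2 - 7*u - 8)/(u^2 + 2*u - 35)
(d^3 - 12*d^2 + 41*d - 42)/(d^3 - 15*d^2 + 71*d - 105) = (d - 2)/(d - 5)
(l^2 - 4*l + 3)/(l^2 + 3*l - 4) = (l - 3)/(l + 4)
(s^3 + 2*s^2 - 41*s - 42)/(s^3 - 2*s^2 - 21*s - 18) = (s + 7)/(s + 3)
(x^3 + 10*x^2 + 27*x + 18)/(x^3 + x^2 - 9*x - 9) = (x + 6)/(x - 3)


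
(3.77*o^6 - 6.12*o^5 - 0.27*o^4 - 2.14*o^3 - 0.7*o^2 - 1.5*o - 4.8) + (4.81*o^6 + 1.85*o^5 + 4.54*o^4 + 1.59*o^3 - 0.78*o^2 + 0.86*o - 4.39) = 8.58*o^6 - 4.27*o^5 + 4.27*o^4 - 0.55*o^3 - 1.48*o^2 - 0.64*o - 9.19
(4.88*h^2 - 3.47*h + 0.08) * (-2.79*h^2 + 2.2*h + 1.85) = -13.6152*h^4 + 20.4173*h^3 + 1.1708*h^2 - 6.2435*h + 0.148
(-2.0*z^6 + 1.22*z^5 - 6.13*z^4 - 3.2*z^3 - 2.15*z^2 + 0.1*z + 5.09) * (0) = 0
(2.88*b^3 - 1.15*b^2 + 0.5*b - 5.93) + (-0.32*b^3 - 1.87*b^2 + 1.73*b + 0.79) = 2.56*b^3 - 3.02*b^2 + 2.23*b - 5.14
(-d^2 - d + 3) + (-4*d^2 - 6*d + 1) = -5*d^2 - 7*d + 4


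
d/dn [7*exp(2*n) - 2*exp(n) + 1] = (14*exp(n) - 2)*exp(n)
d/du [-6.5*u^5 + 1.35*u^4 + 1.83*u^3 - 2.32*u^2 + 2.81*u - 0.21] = -32.5*u^4 + 5.4*u^3 + 5.49*u^2 - 4.64*u + 2.81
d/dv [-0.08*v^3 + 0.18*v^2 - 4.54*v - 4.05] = -0.24*v^2 + 0.36*v - 4.54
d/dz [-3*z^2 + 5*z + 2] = 5 - 6*z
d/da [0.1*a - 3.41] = 0.100000000000000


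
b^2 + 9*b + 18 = (b + 3)*(b + 6)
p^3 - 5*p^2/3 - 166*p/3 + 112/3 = (p - 8)*(p - 2/3)*(p + 7)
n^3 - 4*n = n*(n - 2)*(n + 2)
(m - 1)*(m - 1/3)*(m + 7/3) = m^3 + m^2 - 25*m/9 + 7/9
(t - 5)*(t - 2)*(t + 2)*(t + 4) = t^4 - t^3 - 24*t^2 + 4*t + 80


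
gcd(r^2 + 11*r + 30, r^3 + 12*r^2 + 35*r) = r + 5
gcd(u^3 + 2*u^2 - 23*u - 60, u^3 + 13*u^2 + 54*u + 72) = u^2 + 7*u + 12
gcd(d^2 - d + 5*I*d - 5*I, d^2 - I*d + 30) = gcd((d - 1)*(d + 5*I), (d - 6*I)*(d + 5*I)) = d + 5*I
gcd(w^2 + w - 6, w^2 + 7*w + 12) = w + 3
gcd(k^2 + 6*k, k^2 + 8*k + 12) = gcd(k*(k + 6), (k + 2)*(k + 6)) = k + 6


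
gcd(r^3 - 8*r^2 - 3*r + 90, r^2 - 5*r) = r - 5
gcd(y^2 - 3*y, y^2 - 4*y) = y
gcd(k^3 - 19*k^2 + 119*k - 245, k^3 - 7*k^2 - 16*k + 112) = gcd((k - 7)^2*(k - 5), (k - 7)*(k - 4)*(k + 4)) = k - 7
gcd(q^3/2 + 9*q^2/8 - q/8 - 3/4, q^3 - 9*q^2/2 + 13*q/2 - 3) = 1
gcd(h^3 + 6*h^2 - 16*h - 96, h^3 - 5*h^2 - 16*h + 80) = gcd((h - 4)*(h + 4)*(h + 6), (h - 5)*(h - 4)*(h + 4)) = h^2 - 16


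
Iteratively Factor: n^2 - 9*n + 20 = (n - 5)*(n - 4)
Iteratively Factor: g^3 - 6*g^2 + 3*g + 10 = (g + 1)*(g^2 - 7*g + 10) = (g - 2)*(g + 1)*(g - 5)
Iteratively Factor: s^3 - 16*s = (s - 4)*(s^2 + 4*s) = (s - 4)*(s + 4)*(s)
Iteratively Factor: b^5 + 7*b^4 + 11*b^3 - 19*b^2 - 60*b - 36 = (b - 2)*(b^4 + 9*b^3 + 29*b^2 + 39*b + 18) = (b - 2)*(b + 3)*(b^3 + 6*b^2 + 11*b + 6) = (b - 2)*(b + 2)*(b + 3)*(b^2 + 4*b + 3) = (b - 2)*(b + 2)*(b + 3)^2*(b + 1)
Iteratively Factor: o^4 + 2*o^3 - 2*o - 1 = (o + 1)*(o^3 + o^2 - o - 1) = (o - 1)*(o + 1)*(o^2 + 2*o + 1) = (o - 1)*(o + 1)^2*(o + 1)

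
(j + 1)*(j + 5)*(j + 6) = j^3 + 12*j^2 + 41*j + 30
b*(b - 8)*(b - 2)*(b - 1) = b^4 - 11*b^3 + 26*b^2 - 16*b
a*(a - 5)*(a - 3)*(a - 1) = a^4 - 9*a^3 + 23*a^2 - 15*a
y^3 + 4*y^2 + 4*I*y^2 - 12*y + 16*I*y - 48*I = (y - 2)*(y + 6)*(y + 4*I)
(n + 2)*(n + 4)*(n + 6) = n^3 + 12*n^2 + 44*n + 48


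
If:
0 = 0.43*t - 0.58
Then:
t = 1.35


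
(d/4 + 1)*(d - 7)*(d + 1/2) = d^3/4 - 5*d^2/8 - 59*d/8 - 7/2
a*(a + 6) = a^2 + 6*a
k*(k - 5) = k^2 - 5*k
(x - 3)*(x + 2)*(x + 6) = x^3 + 5*x^2 - 12*x - 36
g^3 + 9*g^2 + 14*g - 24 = (g - 1)*(g + 4)*(g + 6)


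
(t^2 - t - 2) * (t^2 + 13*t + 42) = t^4 + 12*t^3 + 27*t^2 - 68*t - 84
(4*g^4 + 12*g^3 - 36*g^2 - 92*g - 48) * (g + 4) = 4*g^5 + 28*g^4 + 12*g^3 - 236*g^2 - 416*g - 192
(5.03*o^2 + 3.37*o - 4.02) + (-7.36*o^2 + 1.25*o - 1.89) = -2.33*o^2 + 4.62*o - 5.91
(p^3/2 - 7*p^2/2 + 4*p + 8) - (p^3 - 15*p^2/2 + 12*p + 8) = -p^3/2 + 4*p^2 - 8*p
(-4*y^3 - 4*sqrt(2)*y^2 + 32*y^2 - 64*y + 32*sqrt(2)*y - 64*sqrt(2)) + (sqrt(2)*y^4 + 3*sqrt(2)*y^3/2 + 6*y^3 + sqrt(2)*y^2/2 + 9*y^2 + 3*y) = sqrt(2)*y^4 + 2*y^3 + 3*sqrt(2)*y^3/2 - 7*sqrt(2)*y^2/2 + 41*y^2 - 61*y + 32*sqrt(2)*y - 64*sqrt(2)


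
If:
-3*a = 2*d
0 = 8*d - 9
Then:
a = -3/4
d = 9/8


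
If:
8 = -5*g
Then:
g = -8/5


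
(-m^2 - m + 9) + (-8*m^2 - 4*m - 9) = -9*m^2 - 5*m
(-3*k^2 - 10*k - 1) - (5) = -3*k^2 - 10*k - 6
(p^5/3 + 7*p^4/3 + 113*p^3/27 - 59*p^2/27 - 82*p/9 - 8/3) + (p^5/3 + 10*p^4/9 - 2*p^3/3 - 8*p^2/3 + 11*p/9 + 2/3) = 2*p^5/3 + 31*p^4/9 + 95*p^3/27 - 131*p^2/27 - 71*p/9 - 2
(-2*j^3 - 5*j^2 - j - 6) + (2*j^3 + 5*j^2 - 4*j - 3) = -5*j - 9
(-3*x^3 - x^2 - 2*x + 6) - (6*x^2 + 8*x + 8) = -3*x^3 - 7*x^2 - 10*x - 2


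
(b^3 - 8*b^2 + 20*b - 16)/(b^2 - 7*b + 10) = (b^2 - 6*b + 8)/(b - 5)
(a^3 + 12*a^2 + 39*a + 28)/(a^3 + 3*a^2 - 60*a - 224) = (a + 1)/(a - 8)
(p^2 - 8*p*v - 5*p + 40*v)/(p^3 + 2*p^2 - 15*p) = (p^2 - 8*p*v - 5*p + 40*v)/(p*(p^2 + 2*p - 15))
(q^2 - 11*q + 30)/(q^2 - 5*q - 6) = (q - 5)/(q + 1)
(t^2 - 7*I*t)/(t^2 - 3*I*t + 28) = t/(t + 4*I)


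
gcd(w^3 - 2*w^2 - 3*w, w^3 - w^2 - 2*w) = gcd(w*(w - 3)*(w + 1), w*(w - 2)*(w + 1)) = w^2 + w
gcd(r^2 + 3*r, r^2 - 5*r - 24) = r + 3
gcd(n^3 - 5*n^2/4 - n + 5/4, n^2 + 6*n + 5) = n + 1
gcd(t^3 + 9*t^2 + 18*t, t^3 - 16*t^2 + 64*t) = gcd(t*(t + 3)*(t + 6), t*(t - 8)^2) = t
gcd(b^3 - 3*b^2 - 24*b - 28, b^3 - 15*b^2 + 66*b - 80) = 1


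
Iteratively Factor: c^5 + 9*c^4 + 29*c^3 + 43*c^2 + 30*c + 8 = (c + 4)*(c^4 + 5*c^3 + 9*c^2 + 7*c + 2) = (c + 2)*(c + 4)*(c^3 + 3*c^2 + 3*c + 1) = (c + 1)*(c + 2)*(c + 4)*(c^2 + 2*c + 1) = (c + 1)^2*(c + 2)*(c + 4)*(c + 1)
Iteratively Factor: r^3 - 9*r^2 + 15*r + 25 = (r - 5)*(r^2 - 4*r - 5) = (r - 5)^2*(r + 1)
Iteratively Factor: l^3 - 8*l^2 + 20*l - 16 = (l - 2)*(l^2 - 6*l + 8) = (l - 2)^2*(l - 4)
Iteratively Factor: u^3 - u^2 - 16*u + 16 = (u + 4)*(u^2 - 5*u + 4) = (u - 1)*(u + 4)*(u - 4)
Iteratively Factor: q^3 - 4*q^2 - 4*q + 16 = (q - 4)*(q^2 - 4) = (q - 4)*(q + 2)*(q - 2)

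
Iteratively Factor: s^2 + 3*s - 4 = (s + 4)*(s - 1)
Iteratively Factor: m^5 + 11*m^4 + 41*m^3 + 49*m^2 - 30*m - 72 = (m + 2)*(m^4 + 9*m^3 + 23*m^2 + 3*m - 36) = (m + 2)*(m + 3)*(m^3 + 6*m^2 + 5*m - 12) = (m - 1)*(m + 2)*(m + 3)*(m^2 + 7*m + 12) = (m - 1)*(m + 2)*(m + 3)^2*(m + 4)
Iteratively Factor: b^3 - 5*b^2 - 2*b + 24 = (b - 4)*(b^2 - b - 6) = (b - 4)*(b - 3)*(b + 2)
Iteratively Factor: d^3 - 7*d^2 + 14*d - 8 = (d - 1)*(d^2 - 6*d + 8) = (d - 4)*(d - 1)*(d - 2)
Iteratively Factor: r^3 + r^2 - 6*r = (r - 2)*(r^2 + 3*r) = (r - 2)*(r + 3)*(r)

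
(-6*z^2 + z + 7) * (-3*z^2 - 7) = 18*z^4 - 3*z^3 + 21*z^2 - 7*z - 49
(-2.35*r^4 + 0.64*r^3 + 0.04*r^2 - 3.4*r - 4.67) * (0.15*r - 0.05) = -0.3525*r^5 + 0.2135*r^4 - 0.026*r^3 - 0.512*r^2 - 0.5305*r + 0.2335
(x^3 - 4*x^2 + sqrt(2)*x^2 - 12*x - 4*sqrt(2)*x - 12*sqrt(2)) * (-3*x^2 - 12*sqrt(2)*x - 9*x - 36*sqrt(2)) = -3*x^5 - 15*sqrt(2)*x^4 + 3*x^4 + 15*sqrt(2)*x^3 + 48*x^3 + 132*x^2 + 360*sqrt(2)*x^2 + 576*x + 540*sqrt(2)*x + 864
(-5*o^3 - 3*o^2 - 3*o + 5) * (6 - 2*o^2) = 10*o^5 + 6*o^4 - 24*o^3 - 28*o^2 - 18*o + 30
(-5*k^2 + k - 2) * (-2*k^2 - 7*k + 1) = 10*k^4 + 33*k^3 - 8*k^2 + 15*k - 2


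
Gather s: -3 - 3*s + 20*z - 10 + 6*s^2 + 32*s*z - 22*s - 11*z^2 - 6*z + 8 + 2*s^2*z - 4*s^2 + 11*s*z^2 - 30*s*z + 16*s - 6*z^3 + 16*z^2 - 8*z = s^2*(2*z + 2) + s*(11*z^2 + 2*z - 9) - 6*z^3 + 5*z^2 + 6*z - 5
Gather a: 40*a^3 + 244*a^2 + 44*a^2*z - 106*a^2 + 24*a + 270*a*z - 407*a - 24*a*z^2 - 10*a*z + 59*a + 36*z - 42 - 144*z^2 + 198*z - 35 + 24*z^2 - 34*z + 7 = 40*a^3 + a^2*(44*z + 138) + a*(-24*z^2 + 260*z - 324) - 120*z^2 + 200*z - 70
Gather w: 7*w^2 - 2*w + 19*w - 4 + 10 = 7*w^2 + 17*w + 6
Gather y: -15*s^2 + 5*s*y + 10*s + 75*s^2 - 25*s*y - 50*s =60*s^2 - 20*s*y - 40*s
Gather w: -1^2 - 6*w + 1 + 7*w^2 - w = 7*w^2 - 7*w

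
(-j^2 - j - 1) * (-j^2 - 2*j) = j^4 + 3*j^3 + 3*j^2 + 2*j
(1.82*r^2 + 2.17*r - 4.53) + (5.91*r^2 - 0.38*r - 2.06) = 7.73*r^2 + 1.79*r - 6.59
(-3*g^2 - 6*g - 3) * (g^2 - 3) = -3*g^4 - 6*g^3 + 6*g^2 + 18*g + 9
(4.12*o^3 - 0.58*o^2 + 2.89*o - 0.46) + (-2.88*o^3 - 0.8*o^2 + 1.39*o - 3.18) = 1.24*o^3 - 1.38*o^2 + 4.28*o - 3.64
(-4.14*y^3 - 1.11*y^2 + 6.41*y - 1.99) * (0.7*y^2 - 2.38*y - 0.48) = -2.898*y^5 + 9.0762*y^4 + 9.116*y^3 - 16.116*y^2 + 1.6594*y + 0.9552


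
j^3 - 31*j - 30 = (j - 6)*(j + 1)*(j + 5)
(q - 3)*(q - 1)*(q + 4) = q^3 - 13*q + 12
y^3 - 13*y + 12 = (y - 3)*(y - 1)*(y + 4)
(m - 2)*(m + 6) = m^2 + 4*m - 12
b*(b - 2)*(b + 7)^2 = b^4 + 12*b^3 + 21*b^2 - 98*b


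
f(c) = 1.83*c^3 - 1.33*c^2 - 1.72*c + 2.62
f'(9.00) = 419.03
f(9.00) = 1213.48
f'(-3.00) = 55.67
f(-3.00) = -53.60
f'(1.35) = 4.69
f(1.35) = 2.38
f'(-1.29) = 10.85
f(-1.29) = -1.30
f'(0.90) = 0.33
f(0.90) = 1.33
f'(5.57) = 153.79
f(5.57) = 268.02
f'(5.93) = 175.56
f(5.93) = 327.26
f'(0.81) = -0.27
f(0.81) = 1.33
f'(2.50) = 25.94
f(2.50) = 18.60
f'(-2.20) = 30.70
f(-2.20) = -19.52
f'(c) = 5.49*c^2 - 2.66*c - 1.72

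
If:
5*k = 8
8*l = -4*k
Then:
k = 8/5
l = -4/5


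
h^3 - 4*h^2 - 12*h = h*(h - 6)*(h + 2)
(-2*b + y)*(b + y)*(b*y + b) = -2*b^3*y - 2*b^3 - b^2*y^2 - b^2*y + b*y^3 + b*y^2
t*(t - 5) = t^2 - 5*t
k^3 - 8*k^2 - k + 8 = (k - 8)*(k - 1)*(k + 1)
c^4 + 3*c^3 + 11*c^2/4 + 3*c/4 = c*(c + 1/2)*(c + 1)*(c + 3/2)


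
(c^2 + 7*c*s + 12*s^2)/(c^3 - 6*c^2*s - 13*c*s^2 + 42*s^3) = (c + 4*s)/(c^2 - 9*c*s + 14*s^2)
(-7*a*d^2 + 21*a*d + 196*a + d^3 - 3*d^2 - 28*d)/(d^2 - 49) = (-7*a*d - 28*a + d^2 + 4*d)/(d + 7)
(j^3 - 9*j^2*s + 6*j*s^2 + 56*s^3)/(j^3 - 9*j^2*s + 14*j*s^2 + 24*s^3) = (-j^2 + 5*j*s + 14*s^2)/(-j^2 + 5*j*s + 6*s^2)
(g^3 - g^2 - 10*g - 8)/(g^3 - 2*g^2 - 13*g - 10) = (g - 4)/(g - 5)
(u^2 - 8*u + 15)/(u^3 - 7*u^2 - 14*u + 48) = (u^2 - 8*u + 15)/(u^3 - 7*u^2 - 14*u + 48)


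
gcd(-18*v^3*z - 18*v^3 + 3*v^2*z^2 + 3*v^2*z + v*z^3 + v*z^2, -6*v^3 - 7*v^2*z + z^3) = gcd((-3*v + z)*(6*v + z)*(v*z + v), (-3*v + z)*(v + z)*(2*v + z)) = -3*v + z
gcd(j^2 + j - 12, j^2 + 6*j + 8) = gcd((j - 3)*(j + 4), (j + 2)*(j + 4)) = j + 4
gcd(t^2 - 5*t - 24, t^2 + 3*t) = t + 3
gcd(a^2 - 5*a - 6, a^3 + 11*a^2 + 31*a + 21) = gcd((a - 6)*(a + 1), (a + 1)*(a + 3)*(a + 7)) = a + 1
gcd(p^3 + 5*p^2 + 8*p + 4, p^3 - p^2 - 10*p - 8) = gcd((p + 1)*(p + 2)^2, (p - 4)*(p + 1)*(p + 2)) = p^2 + 3*p + 2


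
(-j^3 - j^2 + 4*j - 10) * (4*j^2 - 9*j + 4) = -4*j^5 + 5*j^4 + 21*j^3 - 80*j^2 + 106*j - 40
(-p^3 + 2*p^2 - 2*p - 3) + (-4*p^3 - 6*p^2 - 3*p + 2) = -5*p^3 - 4*p^2 - 5*p - 1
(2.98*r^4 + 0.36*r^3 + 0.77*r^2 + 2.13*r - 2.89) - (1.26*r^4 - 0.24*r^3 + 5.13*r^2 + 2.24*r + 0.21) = 1.72*r^4 + 0.6*r^3 - 4.36*r^2 - 0.11*r - 3.1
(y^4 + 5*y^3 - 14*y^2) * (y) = y^5 + 5*y^4 - 14*y^3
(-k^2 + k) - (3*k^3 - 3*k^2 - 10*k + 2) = -3*k^3 + 2*k^2 + 11*k - 2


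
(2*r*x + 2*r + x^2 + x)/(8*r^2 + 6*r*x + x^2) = (x + 1)/(4*r + x)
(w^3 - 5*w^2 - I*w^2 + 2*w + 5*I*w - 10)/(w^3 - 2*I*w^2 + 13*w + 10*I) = (w^2 - w*(5 + 2*I) + 10*I)/(w^2 - 3*I*w + 10)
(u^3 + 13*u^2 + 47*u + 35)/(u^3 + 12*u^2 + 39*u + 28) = (u + 5)/(u + 4)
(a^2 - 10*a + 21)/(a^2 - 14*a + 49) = (a - 3)/(a - 7)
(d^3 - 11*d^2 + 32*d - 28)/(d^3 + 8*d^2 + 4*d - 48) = (d^2 - 9*d + 14)/(d^2 + 10*d + 24)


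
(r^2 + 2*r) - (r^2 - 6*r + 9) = 8*r - 9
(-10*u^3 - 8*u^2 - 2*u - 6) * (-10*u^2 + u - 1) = 100*u^5 + 70*u^4 + 22*u^3 + 66*u^2 - 4*u + 6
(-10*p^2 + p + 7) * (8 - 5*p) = 50*p^3 - 85*p^2 - 27*p + 56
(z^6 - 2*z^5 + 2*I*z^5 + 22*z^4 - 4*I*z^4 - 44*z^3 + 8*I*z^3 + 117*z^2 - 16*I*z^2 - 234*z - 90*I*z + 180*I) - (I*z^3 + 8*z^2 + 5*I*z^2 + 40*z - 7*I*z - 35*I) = z^6 - 2*z^5 + 2*I*z^5 + 22*z^4 - 4*I*z^4 - 44*z^3 + 7*I*z^3 + 109*z^2 - 21*I*z^2 - 274*z - 83*I*z + 215*I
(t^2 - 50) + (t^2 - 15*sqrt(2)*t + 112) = 2*t^2 - 15*sqrt(2)*t + 62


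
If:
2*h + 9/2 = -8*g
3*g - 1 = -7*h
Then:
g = -67/100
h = 43/100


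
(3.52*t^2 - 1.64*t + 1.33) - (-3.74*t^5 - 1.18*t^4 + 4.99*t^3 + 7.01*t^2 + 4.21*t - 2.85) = 3.74*t^5 + 1.18*t^4 - 4.99*t^3 - 3.49*t^2 - 5.85*t + 4.18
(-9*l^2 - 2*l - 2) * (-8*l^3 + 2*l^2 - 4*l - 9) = 72*l^5 - 2*l^4 + 48*l^3 + 85*l^2 + 26*l + 18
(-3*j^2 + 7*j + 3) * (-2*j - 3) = 6*j^3 - 5*j^2 - 27*j - 9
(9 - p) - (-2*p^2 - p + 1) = 2*p^2 + 8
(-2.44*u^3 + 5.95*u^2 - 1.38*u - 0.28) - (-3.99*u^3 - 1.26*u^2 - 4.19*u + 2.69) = 1.55*u^3 + 7.21*u^2 + 2.81*u - 2.97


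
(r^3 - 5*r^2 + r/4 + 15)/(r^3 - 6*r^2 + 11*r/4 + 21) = (2*r - 5)/(2*r - 7)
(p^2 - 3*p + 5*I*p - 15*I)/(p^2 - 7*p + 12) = (p + 5*I)/(p - 4)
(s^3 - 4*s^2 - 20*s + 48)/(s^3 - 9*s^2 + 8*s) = (s^3 - 4*s^2 - 20*s + 48)/(s*(s^2 - 9*s + 8))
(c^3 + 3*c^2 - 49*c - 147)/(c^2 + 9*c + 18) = (c^2 - 49)/(c + 6)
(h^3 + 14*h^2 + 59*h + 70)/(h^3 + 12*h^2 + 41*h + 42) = (h + 5)/(h + 3)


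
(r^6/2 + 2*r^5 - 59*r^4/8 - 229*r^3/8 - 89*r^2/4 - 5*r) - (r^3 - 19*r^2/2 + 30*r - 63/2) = r^6/2 + 2*r^5 - 59*r^4/8 - 237*r^3/8 - 51*r^2/4 - 35*r + 63/2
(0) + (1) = 1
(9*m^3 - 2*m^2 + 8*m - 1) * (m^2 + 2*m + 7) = 9*m^5 + 16*m^4 + 67*m^3 + m^2 + 54*m - 7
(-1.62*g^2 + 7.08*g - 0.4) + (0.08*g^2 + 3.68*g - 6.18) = -1.54*g^2 + 10.76*g - 6.58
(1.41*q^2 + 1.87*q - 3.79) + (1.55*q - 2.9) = 1.41*q^2 + 3.42*q - 6.69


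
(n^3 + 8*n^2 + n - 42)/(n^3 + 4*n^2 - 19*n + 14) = (n + 3)/(n - 1)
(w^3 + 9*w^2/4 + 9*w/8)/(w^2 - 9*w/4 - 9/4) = w*(2*w + 3)/(2*(w - 3))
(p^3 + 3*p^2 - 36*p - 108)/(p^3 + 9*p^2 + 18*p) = (p - 6)/p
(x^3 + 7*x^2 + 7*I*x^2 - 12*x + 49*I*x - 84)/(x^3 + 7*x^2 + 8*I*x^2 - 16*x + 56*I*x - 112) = (x + 3*I)/(x + 4*I)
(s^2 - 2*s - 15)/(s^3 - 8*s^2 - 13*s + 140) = (s + 3)/(s^2 - 3*s - 28)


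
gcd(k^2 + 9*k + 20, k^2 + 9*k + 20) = k^2 + 9*k + 20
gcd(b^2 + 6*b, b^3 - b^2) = b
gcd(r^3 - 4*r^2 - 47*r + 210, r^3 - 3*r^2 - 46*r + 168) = r^2 + r - 42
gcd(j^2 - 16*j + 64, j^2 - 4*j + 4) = 1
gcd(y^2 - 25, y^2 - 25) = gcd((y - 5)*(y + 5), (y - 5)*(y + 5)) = y^2 - 25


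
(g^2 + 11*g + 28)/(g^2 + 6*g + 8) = (g + 7)/(g + 2)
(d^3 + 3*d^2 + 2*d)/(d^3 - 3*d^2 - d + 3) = d*(d + 2)/(d^2 - 4*d + 3)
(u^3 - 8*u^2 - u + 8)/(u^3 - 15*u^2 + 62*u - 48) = (u + 1)/(u - 6)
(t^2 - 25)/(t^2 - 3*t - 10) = (t + 5)/(t + 2)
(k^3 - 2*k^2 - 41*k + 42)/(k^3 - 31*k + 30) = (k - 7)/(k - 5)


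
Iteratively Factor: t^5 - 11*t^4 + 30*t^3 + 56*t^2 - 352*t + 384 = (t - 2)*(t^4 - 9*t^3 + 12*t^2 + 80*t - 192) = (t - 4)*(t - 2)*(t^3 - 5*t^2 - 8*t + 48) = (t - 4)^2*(t - 2)*(t^2 - t - 12) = (t - 4)^3*(t - 2)*(t + 3)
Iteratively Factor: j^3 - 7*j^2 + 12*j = (j)*(j^2 - 7*j + 12) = j*(j - 4)*(j - 3)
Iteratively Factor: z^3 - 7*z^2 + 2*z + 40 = (z - 5)*(z^2 - 2*z - 8) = (z - 5)*(z + 2)*(z - 4)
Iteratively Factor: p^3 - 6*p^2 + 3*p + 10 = (p - 5)*(p^2 - p - 2) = (p - 5)*(p + 1)*(p - 2)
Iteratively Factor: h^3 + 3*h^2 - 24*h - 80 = (h + 4)*(h^2 - h - 20) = (h + 4)^2*(h - 5)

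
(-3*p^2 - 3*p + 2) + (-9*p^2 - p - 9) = -12*p^2 - 4*p - 7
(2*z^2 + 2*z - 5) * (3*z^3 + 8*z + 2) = 6*z^5 + 6*z^4 + z^3 + 20*z^2 - 36*z - 10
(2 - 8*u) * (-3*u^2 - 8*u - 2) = 24*u^3 + 58*u^2 - 4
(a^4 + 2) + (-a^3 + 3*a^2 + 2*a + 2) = a^4 - a^3 + 3*a^2 + 2*a + 4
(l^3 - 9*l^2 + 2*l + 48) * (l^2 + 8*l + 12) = l^5 - l^4 - 58*l^3 - 44*l^2 + 408*l + 576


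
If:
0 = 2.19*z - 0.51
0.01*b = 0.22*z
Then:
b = 5.12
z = 0.23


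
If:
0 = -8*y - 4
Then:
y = -1/2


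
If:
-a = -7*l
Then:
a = 7*l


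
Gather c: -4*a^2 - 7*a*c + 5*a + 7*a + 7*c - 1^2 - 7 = -4*a^2 + 12*a + c*(7 - 7*a) - 8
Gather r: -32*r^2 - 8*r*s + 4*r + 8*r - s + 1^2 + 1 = -32*r^2 + r*(12 - 8*s) - s + 2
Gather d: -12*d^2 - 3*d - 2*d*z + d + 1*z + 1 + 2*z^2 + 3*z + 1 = -12*d^2 + d*(-2*z - 2) + 2*z^2 + 4*z + 2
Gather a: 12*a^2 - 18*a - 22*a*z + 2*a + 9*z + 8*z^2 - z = 12*a^2 + a*(-22*z - 16) + 8*z^2 + 8*z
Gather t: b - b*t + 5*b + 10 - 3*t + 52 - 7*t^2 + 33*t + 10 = 6*b - 7*t^2 + t*(30 - b) + 72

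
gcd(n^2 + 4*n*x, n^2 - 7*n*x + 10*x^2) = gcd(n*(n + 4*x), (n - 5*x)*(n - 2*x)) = 1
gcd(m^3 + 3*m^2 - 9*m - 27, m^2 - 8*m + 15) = m - 3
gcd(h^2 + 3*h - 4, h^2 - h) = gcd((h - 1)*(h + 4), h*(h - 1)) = h - 1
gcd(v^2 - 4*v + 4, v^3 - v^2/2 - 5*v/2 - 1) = v - 2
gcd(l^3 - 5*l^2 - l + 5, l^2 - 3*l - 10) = l - 5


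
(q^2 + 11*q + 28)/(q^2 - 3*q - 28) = (q + 7)/(q - 7)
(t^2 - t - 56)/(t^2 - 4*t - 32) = (t + 7)/(t + 4)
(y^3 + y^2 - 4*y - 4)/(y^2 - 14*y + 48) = (y^3 + y^2 - 4*y - 4)/(y^2 - 14*y + 48)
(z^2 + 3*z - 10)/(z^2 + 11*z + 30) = (z - 2)/(z + 6)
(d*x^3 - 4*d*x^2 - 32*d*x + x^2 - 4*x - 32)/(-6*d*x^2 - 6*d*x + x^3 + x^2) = (-d*x^3 + 4*d*x^2 + 32*d*x - x^2 + 4*x + 32)/(x*(6*d*x + 6*d - x^2 - x))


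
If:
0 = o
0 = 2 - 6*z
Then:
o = 0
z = 1/3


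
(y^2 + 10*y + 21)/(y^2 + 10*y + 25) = (y^2 + 10*y + 21)/(y^2 + 10*y + 25)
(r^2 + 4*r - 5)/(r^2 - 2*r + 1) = (r + 5)/(r - 1)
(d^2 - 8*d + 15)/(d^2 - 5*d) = (d - 3)/d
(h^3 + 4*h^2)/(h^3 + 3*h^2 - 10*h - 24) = h^2/(h^2 - h - 6)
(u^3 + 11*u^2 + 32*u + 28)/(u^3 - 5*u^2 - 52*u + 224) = (u^2 + 4*u + 4)/(u^2 - 12*u + 32)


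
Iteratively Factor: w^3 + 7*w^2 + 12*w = (w)*(w^2 + 7*w + 12) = w*(w + 3)*(w + 4)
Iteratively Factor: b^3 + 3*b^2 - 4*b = (b)*(b^2 + 3*b - 4) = b*(b - 1)*(b + 4)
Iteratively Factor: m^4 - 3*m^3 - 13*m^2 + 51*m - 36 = (m - 3)*(m^3 - 13*m + 12) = (m - 3)^2*(m^2 + 3*m - 4) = (m - 3)^2*(m + 4)*(m - 1)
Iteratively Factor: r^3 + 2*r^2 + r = (r + 1)*(r^2 + r) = r*(r + 1)*(r + 1)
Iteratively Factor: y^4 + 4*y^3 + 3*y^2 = (y)*(y^3 + 4*y^2 + 3*y) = y*(y + 1)*(y^2 + 3*y) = y*(y + 1)*(y + 3)*(y)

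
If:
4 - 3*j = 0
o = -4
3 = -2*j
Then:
No Solution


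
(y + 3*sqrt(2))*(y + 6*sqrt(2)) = y^2 + 9*sqrt(2)*y + 36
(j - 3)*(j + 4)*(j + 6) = j^3 + 7*j^2 - 6*j - 72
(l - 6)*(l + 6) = l^2 - 36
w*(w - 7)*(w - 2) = w^3 - 9*w^2 + 14*w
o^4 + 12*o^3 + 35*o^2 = o^2*(o + 5)*(o + 7)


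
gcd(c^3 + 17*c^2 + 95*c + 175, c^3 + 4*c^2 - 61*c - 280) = c^2 + 12*c + 35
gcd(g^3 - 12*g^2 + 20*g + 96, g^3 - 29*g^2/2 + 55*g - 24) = g^2 - 14*g + 48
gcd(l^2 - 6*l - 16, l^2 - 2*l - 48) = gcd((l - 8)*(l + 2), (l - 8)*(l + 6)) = l - 8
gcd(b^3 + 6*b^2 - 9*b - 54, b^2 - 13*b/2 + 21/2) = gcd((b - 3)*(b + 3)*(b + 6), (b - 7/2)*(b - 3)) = b - 3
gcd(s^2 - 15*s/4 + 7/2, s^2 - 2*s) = s - 2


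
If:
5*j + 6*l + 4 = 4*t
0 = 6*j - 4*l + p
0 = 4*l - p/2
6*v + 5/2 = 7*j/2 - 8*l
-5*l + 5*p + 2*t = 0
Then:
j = 4/109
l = -6/109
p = -48/109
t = 105/109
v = -421/1308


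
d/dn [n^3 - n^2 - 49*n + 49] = 3*n^2 - 2*n - 49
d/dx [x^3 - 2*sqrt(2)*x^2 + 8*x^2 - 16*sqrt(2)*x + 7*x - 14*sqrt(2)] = 3*x^2 - 4*sqrt(2)*x + 16*x - 16*sqrt(2) + 7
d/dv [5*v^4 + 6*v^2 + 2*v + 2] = 20*v^3 + 12*v + 2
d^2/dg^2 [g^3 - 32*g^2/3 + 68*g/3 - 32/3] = 6*g - 64/3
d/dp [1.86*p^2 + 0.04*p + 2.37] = 3.72*p + 0.04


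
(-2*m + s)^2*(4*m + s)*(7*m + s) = 112*m^4 - 68*m^3*s - 12*m^2*s^2 + 7*m*s^3 + s^4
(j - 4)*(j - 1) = j^2 - 5*j + 4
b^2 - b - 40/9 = (b - 8/3)*(b + 5/3)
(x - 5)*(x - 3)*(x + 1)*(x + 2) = x^4 - 5*x^3 - 7*x^2 + 29*x + 30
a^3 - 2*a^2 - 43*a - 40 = (a - 8)*(a + 1)*(a + 5)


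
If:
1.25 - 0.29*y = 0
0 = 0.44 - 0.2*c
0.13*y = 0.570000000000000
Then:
No Solution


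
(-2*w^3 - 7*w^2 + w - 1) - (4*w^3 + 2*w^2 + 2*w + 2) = -6*w^3 - 9*w^2 - w - 3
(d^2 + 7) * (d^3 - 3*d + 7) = d^5 + 4*d^3 + 7*d^2 - 21*d + 49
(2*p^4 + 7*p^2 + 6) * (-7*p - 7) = -14*p^5 - 14*p^4 - 49*p^3 - 49*p^2 - 42*p - 42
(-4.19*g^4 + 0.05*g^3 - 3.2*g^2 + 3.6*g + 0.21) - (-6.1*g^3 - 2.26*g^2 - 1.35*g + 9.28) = -4.19*g^4 + 6.15*g^3 - 0.94*g^2 + 4.95*g - 9.07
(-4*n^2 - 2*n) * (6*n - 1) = -24*n^3 - 8*n^2 + 2*n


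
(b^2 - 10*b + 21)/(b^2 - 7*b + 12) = (b - 7)/(b - 4)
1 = 1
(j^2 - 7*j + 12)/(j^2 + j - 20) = (j - 3)/(j + 5)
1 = 1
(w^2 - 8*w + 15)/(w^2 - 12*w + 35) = (w - 3)/(w - 7)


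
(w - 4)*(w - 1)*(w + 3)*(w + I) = w^4 - 2*w^3 + I*w^3 - 11*w^2 - 2*I*w^2 + 12*w - 11*I*w + 12*I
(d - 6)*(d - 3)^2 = d^3 - 12*d^2 + 45*d - 54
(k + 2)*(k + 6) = k^2 + 8*k + 12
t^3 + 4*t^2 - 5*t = t*(t - 1)*(t + 5)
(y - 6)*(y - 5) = y^2 - 11*y + 30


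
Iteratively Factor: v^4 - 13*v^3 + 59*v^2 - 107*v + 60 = (v - 4)*(v^3 - 9*v^2 + 23*v - 15) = (v - 4)*(v - 3)*(v^2 - 6*v + 5) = (v - 5)*(v - 4)*(v - 3)*(v - 1)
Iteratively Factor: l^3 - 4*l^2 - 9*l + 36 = (l - 4)*(l^2 - 9) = (l - 4)*(l + 3)*(l - 3)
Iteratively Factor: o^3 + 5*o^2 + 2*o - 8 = (o - 1)*(o^2 + 6*o + 8) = (o - 1)*(o + 4)*(o + 2)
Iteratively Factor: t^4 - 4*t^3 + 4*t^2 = (t)*(t^3 - 4*t^2 + 4*t) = t*(t - 2)*(t^2 - 2*t) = t^2*(t - 2)*(t - 2)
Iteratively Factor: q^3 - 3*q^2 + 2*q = (q - 2)*(q^2 - q) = (q - 2)*(q - 1)*(q)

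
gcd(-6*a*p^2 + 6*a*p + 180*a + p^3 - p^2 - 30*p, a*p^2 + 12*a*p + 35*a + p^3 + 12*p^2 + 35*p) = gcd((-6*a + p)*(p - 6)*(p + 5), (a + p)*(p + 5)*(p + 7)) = p + 5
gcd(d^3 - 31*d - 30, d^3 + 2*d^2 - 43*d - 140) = d + 5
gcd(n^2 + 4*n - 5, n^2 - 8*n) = 1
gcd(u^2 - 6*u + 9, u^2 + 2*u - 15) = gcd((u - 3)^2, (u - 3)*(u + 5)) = u - 3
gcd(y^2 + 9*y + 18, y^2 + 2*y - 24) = y + 6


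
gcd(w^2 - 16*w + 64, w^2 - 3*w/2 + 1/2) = 1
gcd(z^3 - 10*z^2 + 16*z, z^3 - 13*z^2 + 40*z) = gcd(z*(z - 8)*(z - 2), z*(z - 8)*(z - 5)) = z^2 - 8*z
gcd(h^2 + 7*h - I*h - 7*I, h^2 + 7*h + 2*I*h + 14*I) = h + 7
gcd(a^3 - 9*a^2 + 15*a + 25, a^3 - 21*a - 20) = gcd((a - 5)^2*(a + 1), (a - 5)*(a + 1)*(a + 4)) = a^2 - 4*a - 5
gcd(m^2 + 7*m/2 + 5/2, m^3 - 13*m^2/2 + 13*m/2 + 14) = m + 1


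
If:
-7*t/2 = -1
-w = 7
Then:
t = 2/7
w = -7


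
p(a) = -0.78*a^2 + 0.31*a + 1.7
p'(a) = 0.31 - 1.56*a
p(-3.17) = -7.12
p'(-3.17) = 5.26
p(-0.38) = 1.47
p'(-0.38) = 0.90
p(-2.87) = -5.61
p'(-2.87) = 4.79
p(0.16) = 1.73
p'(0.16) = 0.06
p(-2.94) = -5.95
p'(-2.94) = 4.90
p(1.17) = 0.99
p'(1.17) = -1.52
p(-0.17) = 1.62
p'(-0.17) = 0.58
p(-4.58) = -16.08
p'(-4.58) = 7.45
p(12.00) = -106.90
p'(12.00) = -18.41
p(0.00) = 1.70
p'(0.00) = 0.31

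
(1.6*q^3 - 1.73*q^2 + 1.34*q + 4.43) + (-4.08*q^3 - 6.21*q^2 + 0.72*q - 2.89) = -2.48*q^3 - 7.94*q^2 + 2.06*q + 1.54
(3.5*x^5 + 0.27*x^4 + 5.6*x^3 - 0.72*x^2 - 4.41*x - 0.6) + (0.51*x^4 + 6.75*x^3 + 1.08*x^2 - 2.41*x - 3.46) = 3.5*x^5 + 0.78*x^4 + 12.35*x^3 + 0.36*x^2 - 6.82*x - 4.06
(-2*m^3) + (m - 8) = -2*m^3 + m - 8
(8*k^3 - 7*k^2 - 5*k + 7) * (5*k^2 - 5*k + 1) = 40*k^5 - 75*k^4 + 18*k^3 + 53*k^2 - 40*k + 7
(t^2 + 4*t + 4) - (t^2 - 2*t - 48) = 6*t + 52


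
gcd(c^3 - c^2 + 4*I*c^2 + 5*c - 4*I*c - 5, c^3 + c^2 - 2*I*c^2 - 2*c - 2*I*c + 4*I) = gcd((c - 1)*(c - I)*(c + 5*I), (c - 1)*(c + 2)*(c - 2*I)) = c - 1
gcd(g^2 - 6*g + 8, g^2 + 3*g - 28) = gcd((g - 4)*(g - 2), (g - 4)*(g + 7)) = g - 4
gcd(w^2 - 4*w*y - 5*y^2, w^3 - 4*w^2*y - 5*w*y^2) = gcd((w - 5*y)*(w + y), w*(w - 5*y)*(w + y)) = -w^2 + 4*w*y + 5*y^2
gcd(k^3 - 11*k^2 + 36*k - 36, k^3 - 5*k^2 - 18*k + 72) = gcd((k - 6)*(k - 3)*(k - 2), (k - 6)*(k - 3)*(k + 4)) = k^2 - 9*k + 18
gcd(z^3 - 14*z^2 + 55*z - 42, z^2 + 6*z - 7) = z - 1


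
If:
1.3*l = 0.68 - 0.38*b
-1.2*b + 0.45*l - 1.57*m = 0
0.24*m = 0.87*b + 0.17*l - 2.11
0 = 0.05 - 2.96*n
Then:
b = 2.01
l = -0.06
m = -1.55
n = 0.02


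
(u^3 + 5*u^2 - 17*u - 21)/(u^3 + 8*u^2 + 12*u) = (u^3 + 5*u^2 - 17*u - 21)/(u*(u^2 + 8*u + 12))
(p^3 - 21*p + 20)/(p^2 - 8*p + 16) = (p^2 + 4*p - 5)/(p - 4)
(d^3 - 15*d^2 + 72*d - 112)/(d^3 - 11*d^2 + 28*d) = (d - 4)/d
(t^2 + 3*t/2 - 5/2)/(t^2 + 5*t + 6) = (2*t^2 + 3*t - 5)/(2*(t^2 + 5*t + 6))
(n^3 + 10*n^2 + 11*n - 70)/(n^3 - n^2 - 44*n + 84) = (n + 5)/(n - 6)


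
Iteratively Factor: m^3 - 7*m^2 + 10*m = (m)*(m^2 - 7*m + 10) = m*(m - 2)*(m - 5)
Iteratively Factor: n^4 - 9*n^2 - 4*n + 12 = (n + 2)*(n^3 - 2*n^2 - 5*n + 6) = (n - 1)*(n + 2)*(n^2 - n - 6) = (n - 3)*(n - 1)*(n + 2)*(n + 2)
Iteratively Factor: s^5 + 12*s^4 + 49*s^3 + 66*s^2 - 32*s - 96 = (s + 4)*(s^4 + 8*s^3 + 17*s^2 - 2*s - 24) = (s + 3)*(s + 4)*(s^3 + 5*s^2 + 2*s - 8) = (s - 1)*(s + 3)*(s + 4)*(s^2 + 6*s + 8) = (s - 1)*(s + 3)*(s + 4)^2*(s + 2)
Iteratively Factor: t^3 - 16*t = (t - 4)*(t^2 + 4*t) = (t - 4)*(t + 4)*(t)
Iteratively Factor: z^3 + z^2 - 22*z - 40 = (z + 2)*(z^2 - z - 20) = (z + 2)*(z + 4)*(z - 5)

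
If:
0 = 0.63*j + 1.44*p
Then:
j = -2.28571428571429*p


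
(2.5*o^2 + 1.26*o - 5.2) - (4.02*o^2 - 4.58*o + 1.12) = -1.52*o^2 + 5.84*o - 6.32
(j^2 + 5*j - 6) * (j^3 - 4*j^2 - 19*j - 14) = j^5 + j^4 - 45*j^3 - 85*j^2 + 44*j + 84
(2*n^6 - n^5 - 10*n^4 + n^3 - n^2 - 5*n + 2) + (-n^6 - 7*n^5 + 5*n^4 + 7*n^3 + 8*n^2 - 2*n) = n^6 - 8*n^5 - 5*n^4 + 8*n^3 + 7*n^2 - 7*n + 2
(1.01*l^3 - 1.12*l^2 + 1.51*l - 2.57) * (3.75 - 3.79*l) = -3.8279*l^4 + 8.0323*l^3 - 9.9229*l^2 + 15.4028*l - 9.6375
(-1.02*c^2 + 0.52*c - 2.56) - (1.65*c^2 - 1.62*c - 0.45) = -2.67*c^2 + 2.14*c - 2.11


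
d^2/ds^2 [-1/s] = -2/s^3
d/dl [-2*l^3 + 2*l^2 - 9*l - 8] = -6*l^2 + 4*l - 9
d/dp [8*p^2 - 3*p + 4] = 16*p - 3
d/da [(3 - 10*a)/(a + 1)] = -13/(a + 1)^2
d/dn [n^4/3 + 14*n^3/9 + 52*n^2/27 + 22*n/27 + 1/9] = 4*n^3/3 + 14*n^2/3 + 104*n/27 + 22/27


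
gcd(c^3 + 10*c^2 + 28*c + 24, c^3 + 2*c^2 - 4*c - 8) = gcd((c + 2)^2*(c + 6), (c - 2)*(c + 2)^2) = c^2 + 4*c + 4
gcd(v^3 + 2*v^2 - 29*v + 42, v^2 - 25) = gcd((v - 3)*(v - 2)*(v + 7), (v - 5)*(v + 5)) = 1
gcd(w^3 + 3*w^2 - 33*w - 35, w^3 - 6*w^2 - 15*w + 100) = w - 5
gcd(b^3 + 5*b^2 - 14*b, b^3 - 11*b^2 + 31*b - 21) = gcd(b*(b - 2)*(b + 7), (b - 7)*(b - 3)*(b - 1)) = 1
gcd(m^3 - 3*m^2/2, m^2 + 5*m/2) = m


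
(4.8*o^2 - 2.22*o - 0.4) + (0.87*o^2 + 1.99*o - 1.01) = 5.67*o^2 - 0.23*o - 1.41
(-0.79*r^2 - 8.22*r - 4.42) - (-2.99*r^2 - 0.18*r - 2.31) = 2.2*r^2 - 8.04*r - 2.11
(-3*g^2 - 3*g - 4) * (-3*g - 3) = 9*g^3 + 18*g^2 + 21*g + 12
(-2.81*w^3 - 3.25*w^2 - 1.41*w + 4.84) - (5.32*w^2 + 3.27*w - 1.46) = -2.81*w^3 - 8.57*w^2 - 4.68*w + 6.3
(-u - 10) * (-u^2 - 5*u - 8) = u^3 + 15*u^2 + 58*u + 80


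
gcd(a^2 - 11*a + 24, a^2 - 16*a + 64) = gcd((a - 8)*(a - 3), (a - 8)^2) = a - 8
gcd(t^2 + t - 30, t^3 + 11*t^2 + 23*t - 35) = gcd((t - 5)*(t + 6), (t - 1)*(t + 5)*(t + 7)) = 1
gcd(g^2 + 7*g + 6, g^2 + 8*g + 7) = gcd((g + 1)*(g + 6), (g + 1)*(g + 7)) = g + 1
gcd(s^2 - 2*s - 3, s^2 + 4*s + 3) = s + 1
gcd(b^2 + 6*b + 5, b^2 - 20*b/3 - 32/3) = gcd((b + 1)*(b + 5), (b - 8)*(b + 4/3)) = 1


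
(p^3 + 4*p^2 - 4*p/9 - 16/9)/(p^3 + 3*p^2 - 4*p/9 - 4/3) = (p + 4)/(p + 3)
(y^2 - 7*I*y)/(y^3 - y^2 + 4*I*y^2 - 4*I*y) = (y - 7*I)/(y^2 - y + 4*I*y - 4*I)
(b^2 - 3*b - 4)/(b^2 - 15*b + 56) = (b^2 - 3*b - 4)/(b^2 - 15*b + 56)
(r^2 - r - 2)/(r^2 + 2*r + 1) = (r - 2)/(r + 1)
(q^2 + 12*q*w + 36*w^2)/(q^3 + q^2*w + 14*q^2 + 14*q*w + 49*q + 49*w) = (q^2 + 12*q*w + 36*w^2)/(q^3 + q^2*w + 14*q^2 + 14*q*w + 49*q + 49*w)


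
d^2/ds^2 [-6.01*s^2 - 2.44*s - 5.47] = -12.0200000000000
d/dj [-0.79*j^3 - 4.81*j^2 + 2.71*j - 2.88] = -2.37*j^2 - 9.62*j + 2.71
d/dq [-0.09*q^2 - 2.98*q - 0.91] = -0.18*q - 2.98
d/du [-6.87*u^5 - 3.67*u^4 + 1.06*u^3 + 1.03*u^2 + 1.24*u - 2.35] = -34.35*u^4 - 14.68*u^3 + 3.18*u^2 + 2.06*u + 1.24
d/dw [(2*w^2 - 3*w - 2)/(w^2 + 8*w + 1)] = (19*w^2 + 8*w + 13)/(w^4 + 16*w^3 + 66*w^2 + 16*w + 1)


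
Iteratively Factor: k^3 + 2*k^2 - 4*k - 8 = (k - 2)*(k^2 + 4*k + 4) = (k - 2)*(k + 2)*(k + 2)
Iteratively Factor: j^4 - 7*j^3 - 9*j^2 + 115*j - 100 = (j - 1)*(j^3 - 6*j^2 - 15*j + 100) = (j - 5)*(j - 1)*(j^2 - j - 20) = (j - 5)^2*(j - 1)*(j + 4)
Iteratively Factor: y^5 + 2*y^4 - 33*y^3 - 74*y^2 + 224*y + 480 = (y + 4)*(y^4 - 2*y^3 - 25*y^2 + 26*y + 120) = (y + 2)*(y + 4)*(y^3 - 4*y^2 - 17*y + 60) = (y - 5)*(y + 2)*(y + 4)*(y^2 + y - 12) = (y - 5)*(y - 3)*(y + 2)*(y + 4)*(y + 4)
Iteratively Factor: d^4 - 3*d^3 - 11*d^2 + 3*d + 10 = (d + 1)*(d^3 - 4*d^2 - 7*d + 10) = (d + 1)*(d + 2)*(d^2 - 6*d + 5) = (d - 1)*(d + 1)*(d + 2)*(d - 5)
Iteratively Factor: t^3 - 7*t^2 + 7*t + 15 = (t - 3)*(t^2 - 4*t - 5) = (t - 3)*(t + 1)*(t - 5)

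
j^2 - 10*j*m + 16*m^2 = (j - 8*m)*(j - 2*m)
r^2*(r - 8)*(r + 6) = r^4 - 2*r^3 - 48*r^2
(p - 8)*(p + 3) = p^2 - 5*p - 24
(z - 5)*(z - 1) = z^2 - 6*z + 5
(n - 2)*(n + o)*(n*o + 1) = n^3*o + n^2*o^2 - 2*n^2*o + n^2 - 2*n*o^2 + n*o - 2*n - 2*o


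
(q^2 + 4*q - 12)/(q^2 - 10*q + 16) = (q + 6)/(q - 8)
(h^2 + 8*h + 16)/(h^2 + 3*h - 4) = (h + 4)/(h - 1)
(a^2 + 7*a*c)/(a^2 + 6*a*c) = (a + 7*c)/(a + 6*c)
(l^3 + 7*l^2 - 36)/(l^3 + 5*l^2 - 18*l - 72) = (l - 2)/(l - 4)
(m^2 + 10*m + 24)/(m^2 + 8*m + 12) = (m + 4)/(m + 2)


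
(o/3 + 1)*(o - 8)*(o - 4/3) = o^3/3 - 19*o^2/9 - 52*o/9 + 32/3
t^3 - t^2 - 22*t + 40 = (t - 4)*(t - 2)*(t + 5)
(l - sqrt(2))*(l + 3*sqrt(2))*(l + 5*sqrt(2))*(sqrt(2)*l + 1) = sqrt(2)*l^4 + 15*l^3 + 21*sqrt(2)*l^2 - 46*l - 30*sqrt(2)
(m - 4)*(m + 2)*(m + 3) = m^3 + m^2 - 14*m - 24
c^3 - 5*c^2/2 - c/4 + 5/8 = (c - 5/2)*(c - 1/2)*(c + 1/2)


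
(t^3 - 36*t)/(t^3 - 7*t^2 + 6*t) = (t + 6)/(t - 1)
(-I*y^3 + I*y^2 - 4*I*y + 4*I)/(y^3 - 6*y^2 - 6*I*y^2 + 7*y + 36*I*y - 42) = I*(-y^3 + y^2 - 4*y + 4)/(y^3 - 6*y^2*(1 + I) + y*(7 + 36*I) - 42)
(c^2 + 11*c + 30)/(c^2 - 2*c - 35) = (c + 6)/(c - 7)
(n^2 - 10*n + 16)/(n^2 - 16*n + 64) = (n - 2)/(n - 8)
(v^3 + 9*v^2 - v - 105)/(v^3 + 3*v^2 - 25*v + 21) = (v + 5)/(v - 1)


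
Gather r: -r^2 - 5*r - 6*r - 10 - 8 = -r^2 - 11*r - 18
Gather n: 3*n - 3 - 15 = 3*n - 18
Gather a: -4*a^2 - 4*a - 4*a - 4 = -4*a^2 - 8*a - 4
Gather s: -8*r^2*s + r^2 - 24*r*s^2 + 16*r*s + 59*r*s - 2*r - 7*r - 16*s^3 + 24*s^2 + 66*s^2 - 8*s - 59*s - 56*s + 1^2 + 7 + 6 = r^2 - 9*r - 16*s^3 + s^2*(90 - 24*r) + s*(-8*r^2 + 75*r - 123) + 14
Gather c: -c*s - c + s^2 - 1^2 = c*(-s - 1) + s^2 - 1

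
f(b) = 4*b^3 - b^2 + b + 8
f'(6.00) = 421.00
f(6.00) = 842.00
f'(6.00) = 421.00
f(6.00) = 842.00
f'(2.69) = 82.45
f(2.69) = 81.31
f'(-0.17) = 1.69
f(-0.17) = 7.78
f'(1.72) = 33.06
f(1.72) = 27.12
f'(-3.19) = 129.49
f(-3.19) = -135.21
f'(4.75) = 262.25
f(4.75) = 418.88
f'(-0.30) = 2.68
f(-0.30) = 7.50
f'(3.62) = 151.01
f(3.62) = 188.27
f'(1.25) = 17.25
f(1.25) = 15.50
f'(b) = 12*b^2 - 2*b + 1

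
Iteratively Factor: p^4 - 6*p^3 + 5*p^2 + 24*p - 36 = (p - 3)*(p^3 - 3*p^2 - 4*p + 12) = (p - 3)*(p - 2)*(p^2 - p - 6) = (p - 3)*(p - 2)*(p + 2)*(p - 3)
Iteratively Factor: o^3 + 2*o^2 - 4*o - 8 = (o - 2)*(o^2 + 4*o + 4) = (o - 2)*(o + 2)*(o + 2)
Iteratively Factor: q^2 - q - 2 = (q + 1)*(q - 2)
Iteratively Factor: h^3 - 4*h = (h)*(h^2 - 4) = h*(h - 2)*(h + 2)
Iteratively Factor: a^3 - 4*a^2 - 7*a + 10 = (a - 1)*(a^2 - 3*a - 10) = (a - 5)*(a - 1)*(a + 2)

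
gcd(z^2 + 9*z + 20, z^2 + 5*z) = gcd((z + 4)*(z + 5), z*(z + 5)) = z + 5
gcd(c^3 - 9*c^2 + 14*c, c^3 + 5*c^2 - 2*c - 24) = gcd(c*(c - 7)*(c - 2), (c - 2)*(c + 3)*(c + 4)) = c - 2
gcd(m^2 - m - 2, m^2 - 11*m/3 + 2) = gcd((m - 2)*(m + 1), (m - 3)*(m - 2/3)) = 1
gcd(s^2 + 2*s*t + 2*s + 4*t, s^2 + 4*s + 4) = s + 2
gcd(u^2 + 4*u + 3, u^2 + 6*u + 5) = u + 1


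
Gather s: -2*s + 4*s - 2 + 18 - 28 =2*s - 12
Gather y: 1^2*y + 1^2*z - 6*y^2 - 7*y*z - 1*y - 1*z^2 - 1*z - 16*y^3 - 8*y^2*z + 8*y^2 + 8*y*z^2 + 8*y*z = -16*y^3 + y^2*(2 - 8*z) + y*(8*z^2 + z) - z^2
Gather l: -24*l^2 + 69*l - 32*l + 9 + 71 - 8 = -24*l^2 + 37*l + 72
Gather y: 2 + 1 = 3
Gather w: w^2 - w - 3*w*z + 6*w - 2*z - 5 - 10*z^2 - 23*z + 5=w^2 + w*(5 - 3*z) - 10*z^2 - 25*z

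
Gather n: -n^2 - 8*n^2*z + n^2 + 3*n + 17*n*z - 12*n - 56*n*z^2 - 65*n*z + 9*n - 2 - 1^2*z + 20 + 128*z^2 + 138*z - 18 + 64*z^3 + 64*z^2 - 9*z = -8*n^2*z + n*(-56*z^2 - 48*z) + 64*z^3 + 192*z^2 + 128*z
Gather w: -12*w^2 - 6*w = -12*w^2 - 6*w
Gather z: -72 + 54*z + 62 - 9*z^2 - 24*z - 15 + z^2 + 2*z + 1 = -8*z^2 + 32*z - 24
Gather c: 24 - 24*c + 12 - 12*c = 36 - 36*c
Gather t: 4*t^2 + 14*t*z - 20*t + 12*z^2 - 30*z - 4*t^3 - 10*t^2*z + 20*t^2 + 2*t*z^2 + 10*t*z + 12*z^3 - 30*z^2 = -4*t^3 + t^2*(24 - 10*z) + t*(2*z^2 + 24*z - 20) + 12*z^3 - 18*z^2 - 30*z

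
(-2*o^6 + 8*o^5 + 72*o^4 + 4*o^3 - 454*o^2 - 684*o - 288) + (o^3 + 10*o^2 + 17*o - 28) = -2*o^6 + 8*o^5 + 72*o^4 + 5*o^3 - 444*o^2 - 667*o - 316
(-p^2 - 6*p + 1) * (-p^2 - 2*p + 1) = p^4 + 8*p^3 + 10*p^2 - 8*p + 1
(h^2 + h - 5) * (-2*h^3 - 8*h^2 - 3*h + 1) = -2*h^5 - 10*h^4 - h^3 + 38*h^2 + 16*h - 5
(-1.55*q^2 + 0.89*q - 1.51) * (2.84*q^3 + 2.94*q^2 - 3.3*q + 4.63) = -4.402*q^5 - 2.0294*q^4 + 3.4432*q^3 - 14.5529*q^2 + 9.1037*q - 6.9913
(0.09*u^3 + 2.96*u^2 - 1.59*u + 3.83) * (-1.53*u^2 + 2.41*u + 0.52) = -0.1377*u^5 - 4.3119*u^4 + 9.6131*u^3 - 8.1526*u^2 + 8.4035*u + 1.9916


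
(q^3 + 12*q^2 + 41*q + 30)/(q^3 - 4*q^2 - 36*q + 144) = (q^2 + 6*q + 5)/(q^2 - 10*q + 24)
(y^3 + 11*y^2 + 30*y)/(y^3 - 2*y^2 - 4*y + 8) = y*(y^2 + 11*y + 30)/(y^3 - 2*y^2 - 4*y + 8)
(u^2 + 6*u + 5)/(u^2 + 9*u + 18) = (u^2 + 6*u + 5)/(u^2 + 9*u + 18)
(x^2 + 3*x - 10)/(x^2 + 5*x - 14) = (x + 5)/(x + 7)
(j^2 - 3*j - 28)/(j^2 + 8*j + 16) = (j - 7)/(j + 4)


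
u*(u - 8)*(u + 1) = u^3 - 7*u^2 - 8*u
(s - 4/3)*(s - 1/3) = s^2 - 5*s/3 + 4/9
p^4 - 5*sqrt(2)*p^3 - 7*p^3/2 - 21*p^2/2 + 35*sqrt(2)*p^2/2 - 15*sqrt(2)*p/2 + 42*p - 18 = (p - 3)*(p - 1/2)*(p - 6*sqrt(2))*(p + sqrt(2))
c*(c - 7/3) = c^2 - 7*c/3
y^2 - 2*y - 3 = (y - 3)*(y + 1)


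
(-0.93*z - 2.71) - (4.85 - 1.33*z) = 0.4*z - 7.56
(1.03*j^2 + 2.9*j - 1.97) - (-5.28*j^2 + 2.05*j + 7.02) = 6.31*j^2 + 0.85*j - 8.99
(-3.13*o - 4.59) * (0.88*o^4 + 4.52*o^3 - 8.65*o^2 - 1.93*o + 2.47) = -2.7544*o^5 - 18.1868*o^4 + 6.3277*o^3 + 45.7444*o^2 + 1.1276*o - 11.3373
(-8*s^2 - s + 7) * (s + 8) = -8*s^3 - 65*s^2 - s + 56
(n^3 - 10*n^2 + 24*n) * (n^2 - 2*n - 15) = n^5 - 12*n^4 + 29*n^3 + 102*n^2 - 360*n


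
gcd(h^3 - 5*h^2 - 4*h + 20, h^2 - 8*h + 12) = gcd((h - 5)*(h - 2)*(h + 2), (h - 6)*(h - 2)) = h - 2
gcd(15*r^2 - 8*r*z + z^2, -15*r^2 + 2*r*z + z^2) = -3*r + z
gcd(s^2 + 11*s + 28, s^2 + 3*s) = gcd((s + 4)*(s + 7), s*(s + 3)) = 1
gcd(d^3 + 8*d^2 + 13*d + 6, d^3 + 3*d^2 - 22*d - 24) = d^2 + 7*d + 6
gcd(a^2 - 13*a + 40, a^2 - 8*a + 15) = a - 5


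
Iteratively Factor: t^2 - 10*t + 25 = (t - 5)*(t - 5)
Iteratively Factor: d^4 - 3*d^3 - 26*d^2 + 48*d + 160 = (d - 5)*(d^3 + 2*d^2 - 16*d - 32) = (d - 5)*(d + 4)*(d^2 - 2*d - 8) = (d - 5)*(d - 4)*(d + 4)*(d + 2)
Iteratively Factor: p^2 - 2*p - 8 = (p - 4)*(p + 2)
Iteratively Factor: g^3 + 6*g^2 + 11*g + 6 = (g + 2)*(g^2 + 4*g + 3) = (g + 1)*(g + 2)*(g + 3)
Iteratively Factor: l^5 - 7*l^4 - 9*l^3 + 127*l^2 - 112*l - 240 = (l + 4)*(l^4 - 11*l^3 + 35*l^2 - 13*l - 60) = (l - 5)*(l + 4)*(l^3 - 6*l^2 + 5*l + 12) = (l - 5)*(l - 3)*(l + 4)*(l^2 - 3*l - 4) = (l - 5)*(l - 3)*(l + 1)*(l + 4)*(l - 4)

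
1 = 1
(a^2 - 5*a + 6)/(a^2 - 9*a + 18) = (a - 2)/(a - 6)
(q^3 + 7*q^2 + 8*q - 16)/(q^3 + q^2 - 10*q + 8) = (q + 4)/(q - 2)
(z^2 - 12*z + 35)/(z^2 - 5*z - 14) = (z - 5)/(z + 2)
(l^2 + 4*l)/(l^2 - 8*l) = (l + 4)/(l - 8)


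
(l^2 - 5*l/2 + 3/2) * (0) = 0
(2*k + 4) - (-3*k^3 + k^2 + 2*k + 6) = 3*k^3 - k^2 - 2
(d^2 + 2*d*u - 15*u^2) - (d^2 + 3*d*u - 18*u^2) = -d*u + 3*u^2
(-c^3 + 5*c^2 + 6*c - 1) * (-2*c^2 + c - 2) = 2*c^5 - 11*c^4 - 5*c^3 - 2*c^2 - 13*c + 2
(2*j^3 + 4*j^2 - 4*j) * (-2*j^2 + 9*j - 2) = -4*j^5 + 10*j^4 + 40*j^3 - 44*j^2 + 8*j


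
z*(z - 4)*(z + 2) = z^3 - 2*z^2 - 8*z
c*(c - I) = c^2 - I*c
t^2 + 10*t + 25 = (t + 5)^2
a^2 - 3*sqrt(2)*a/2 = a*(a - 3*sqrt(2)/2)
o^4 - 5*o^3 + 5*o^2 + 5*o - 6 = (o - 3)*(o - 2)*(o - 1)*(o + 1)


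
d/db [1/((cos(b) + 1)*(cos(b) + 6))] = (2*cos(b) + 7)*sin(b)/((cos(b) + 1)^2*(cos(b) + 6)^2)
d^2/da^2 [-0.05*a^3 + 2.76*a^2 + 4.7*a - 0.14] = 5.52 - 0.3*a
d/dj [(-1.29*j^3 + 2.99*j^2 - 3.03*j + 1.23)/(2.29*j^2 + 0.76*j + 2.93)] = (-2.9541*j^4 - 1.9608*j^3 - 2.128*j^2 + 11.888*j - 9.8127)/(5.2441*j^4 + 3.4808*j^3 + 13.997*j^2 + 4.4536*j + 8.5849)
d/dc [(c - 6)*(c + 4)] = 2*c - 2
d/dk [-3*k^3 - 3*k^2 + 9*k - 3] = -9*k^2 - 6*k + 9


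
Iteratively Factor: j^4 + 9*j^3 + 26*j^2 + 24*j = (j + 3)*(j^3 + 6*j^2 + 8*j) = j*(j + 3)*(j^2 + 6*j + 8) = j*(j + 2)*(j + 3)*(j + 4)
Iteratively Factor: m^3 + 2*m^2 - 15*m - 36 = (m - 4)*(m^2 + 6*m + 9) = (m - 4)*(m + 3)*(m + 3)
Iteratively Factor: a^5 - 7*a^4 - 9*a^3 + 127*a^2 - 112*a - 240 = (a - 3)*(a^4 - 4*a^3 - 21*a^2 + 64*a + 80) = (a - 4)*(a - 3)*(a^3 - 21*a - 20) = (a - 5)*(a - 4)*(a - 3)*(a^2 + 5*a + 4) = (a - 5)*(a - 4)*(a - 3)*(a + 4)*(a + 1)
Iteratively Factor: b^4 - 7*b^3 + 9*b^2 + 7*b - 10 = (b - 2)*(b^3 - 5*b^2 - b + 5) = (b - 5)*(b - 2)*(b^2 - 1) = (b - 5)*(b - 2)*(b + 1)*(b - 1)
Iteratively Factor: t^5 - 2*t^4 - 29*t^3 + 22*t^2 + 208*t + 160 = (t + 1)*(t^4 - 3*t^3 - 26*t^2 + 48*t + 160) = (t - 5)*(t + 1)*(t^3 + 2*t^2 - 16*t - 32) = (t - 5)*(t + 1)*(t + 2)*(t^2 - 16) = (t - 5)*(t - 4)*(t + 1)*(t + 2)*(t + 4)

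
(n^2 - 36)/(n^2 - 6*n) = (n + 6)/n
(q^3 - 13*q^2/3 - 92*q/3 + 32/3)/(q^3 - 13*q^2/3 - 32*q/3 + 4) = (q^2 - 4*q - 32)/(q^2 - 4*q - 12)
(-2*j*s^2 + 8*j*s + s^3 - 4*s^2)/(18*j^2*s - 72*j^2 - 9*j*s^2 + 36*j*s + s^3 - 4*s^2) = s*(-2*j + s)/(18*j^2 - 9*j*s + s^2)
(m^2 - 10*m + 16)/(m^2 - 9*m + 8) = (m - 2)/(m - 1)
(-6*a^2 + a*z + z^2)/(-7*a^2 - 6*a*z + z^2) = (6*a^2 - a*z - z^2)/(7*a^2 + 6*a*z - z^2)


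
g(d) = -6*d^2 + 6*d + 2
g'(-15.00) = 186.00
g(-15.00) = -1438.00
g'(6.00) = -66.00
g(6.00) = -178.00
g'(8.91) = -100.92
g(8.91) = -420.87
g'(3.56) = -36.72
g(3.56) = -52.68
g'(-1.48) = 23.76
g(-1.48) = -20.02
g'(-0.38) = 10.56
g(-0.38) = -1.15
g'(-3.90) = 52.80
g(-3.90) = -112.66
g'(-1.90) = 28.80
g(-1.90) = -31.06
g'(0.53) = -0.36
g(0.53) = 3.49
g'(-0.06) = 6.72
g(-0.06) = 1.62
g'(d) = 6 - 12*d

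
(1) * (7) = 7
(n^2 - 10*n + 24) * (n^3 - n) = n^5 - 10*n^4 + 23*n^3 + 10*n^2 - 24*n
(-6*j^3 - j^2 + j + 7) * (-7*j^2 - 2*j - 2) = 42*j^5 + 19*j^4 + 7*j^3 - 49*j^2 - 16*j - 14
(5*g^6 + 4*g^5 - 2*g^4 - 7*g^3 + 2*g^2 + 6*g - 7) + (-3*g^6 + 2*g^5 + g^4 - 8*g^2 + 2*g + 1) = 2*g^6 + 6*g^5 - g^4 - 7*g^3 - 6*g^2 + 8*g - 6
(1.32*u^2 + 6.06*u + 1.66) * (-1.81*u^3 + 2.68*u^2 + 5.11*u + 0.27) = -2.3892*u^5 - 7.431*u^4 + 19.9814*u^3 + 35.7718*u^2 + 10.1188*u + 0.4482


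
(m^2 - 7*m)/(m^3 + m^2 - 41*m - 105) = m/(m^2 + 8*m + 15)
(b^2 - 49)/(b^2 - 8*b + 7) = (b + 7)/(b - 1)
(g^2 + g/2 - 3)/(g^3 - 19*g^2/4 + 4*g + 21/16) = 8*(g + 2)/(8*g^2 - 26*g - 7)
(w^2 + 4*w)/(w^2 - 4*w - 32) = w/(w - 8)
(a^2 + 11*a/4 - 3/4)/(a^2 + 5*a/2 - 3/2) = (4*a - 1)/(2*(2*a - 1))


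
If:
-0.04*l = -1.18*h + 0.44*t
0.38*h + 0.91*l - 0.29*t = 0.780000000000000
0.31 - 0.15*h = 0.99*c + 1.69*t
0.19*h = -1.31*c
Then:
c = -0.01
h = 0.10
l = 0.87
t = 0.18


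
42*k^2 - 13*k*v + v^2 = (-7*k + v)*(-6*k + v)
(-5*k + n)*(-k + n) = 5*k^2 - 6*k*n + n^2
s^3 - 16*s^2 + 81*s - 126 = (s - 7)*(s - 6)*(s - 3)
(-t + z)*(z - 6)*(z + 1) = -t*z^2 + 5*t*z + 6*t + z^3 - 5*z^2 - 6*z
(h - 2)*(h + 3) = h^2 + h - 6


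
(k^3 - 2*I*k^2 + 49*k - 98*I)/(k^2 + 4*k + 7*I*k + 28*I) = (k^2 - 9*I*k - 14)/(k + 4)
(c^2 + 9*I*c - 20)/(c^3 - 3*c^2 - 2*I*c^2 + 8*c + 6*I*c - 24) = (c^2 + 9*I*c - 20)/(c^3 + c^2*(-3 - 2*I) + c*(8 + 6*I) - 24)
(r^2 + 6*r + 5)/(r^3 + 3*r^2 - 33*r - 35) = (r + 5)/(r^2 + 2*r - 35)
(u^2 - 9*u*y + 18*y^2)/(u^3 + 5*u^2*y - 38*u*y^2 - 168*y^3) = (u - 3*y)/(u^2 + 11*u*y + 28*y^2)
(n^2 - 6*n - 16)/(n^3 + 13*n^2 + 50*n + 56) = (n - 8)/(n^2 + 11*n + 28)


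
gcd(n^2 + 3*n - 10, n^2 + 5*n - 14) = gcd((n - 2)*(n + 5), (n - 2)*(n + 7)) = n - 2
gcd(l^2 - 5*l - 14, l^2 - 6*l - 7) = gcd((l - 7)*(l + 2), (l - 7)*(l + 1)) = l - 7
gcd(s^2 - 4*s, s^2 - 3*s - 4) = s - 4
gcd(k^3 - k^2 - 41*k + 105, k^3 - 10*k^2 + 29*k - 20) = k - 5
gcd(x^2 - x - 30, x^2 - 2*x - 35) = x + 5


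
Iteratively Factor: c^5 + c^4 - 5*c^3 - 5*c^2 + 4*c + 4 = (c + 1)*(c^4 - 5*c^2 + 4) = (c - 1)*(c + 1)*(c^3 + c^2 - 4*c - 4) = (c - 2)*(c - 1)*(c + 1)*(c^2 + 3*c + 2) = (c - 2)*(c - 1)*(c + 1)*(c + 2)*(c + 1)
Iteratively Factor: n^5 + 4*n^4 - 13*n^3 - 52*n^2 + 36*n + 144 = (n + 2)*(n^4 + 2*n^3 - 17*n^2 - 18*n + 72) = (n + 2)*(n + 4)*(n^3 - 2*n^2 - 9*n + 18) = (n + 2)*(n + 3)*(n + 4)*(n^2 - 5*n + 6) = (n - 3)*(n + 2)*(n + 3)*(n + 4)*(n - 2)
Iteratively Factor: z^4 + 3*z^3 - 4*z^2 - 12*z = (z)*(z^3 + 3*z^2 - 4*z - 12) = z*(z + 2)*(z^2 + z - 6) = z*(z + 2)*(z + 3)*(z - 2)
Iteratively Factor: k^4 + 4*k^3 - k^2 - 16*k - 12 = (k + 2)*(k^3 + 2*k^2 - 5*k - 6) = (k + 2)*(k + 3)*(k^2 - k - 2) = (k + 1)*(k + 2)*(k + 3)*(k - 2)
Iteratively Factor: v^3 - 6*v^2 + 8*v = (v - 2)*(v^2 - 4*v) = v*(v - 2)*(v - 4)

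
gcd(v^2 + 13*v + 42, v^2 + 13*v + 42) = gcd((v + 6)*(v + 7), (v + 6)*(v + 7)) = v^2 + 13*v + 42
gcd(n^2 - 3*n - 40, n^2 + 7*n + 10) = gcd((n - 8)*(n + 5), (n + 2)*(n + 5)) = n + 5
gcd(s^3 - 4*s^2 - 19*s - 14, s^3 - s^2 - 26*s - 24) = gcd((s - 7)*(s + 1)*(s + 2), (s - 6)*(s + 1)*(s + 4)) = s + 1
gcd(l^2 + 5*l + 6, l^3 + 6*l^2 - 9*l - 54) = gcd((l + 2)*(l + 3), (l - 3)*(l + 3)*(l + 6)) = l + 3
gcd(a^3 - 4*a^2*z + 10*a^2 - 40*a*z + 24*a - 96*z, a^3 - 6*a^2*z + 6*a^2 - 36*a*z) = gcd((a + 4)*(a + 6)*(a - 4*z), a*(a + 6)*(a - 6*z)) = a + 6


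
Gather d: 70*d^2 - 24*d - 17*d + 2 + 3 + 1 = 70*d^2 - 41*d + 6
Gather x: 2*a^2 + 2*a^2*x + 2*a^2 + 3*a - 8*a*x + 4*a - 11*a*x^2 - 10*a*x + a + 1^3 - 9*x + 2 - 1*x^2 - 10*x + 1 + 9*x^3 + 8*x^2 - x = 4*a^2 + 8*a + 9*x^3 + x^2*(7 - 11*a) + x*(2*a^2 - 18*a - 20) + 4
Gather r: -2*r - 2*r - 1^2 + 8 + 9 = 16 - 4*r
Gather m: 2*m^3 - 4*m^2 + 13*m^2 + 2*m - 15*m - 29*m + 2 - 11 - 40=2*m^3 + 9*m^2 - 42*m - 49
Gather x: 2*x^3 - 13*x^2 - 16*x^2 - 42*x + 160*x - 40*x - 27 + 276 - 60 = 2*x^3 - 29*x^2 + 78*x + 189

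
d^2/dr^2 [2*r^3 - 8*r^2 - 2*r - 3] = 12*r - 16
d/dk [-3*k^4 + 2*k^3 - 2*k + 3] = -12*k^3 + 6*k^2 - 2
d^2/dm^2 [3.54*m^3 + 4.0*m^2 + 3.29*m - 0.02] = 21.24*m + 8.0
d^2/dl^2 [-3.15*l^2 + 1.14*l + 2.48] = -6.30000000000000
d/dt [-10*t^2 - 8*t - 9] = -20*t - 8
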